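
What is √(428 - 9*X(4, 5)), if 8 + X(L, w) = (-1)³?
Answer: √509 ≈ 22.561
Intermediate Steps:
X(L, w) = -9 (X(L, w) = -8 + (-1)³ = -8 - 1 = -9)
√(428 - 9*X(4, 5)) = √(428 - 9*(-9)) = √(428 + 81) = √509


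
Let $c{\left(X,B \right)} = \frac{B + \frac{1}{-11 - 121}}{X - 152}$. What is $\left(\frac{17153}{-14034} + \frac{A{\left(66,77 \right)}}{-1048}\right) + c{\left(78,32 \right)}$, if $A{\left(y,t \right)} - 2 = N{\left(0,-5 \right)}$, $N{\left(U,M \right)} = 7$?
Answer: $- \frac{2488927241}{1496501556} \approx -1.6632$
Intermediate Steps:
$A{\left(y,t \right)} = 9$ ($A{\left(y,t \right)} = 2 + 7 = 9$)
$c{\left(X,B \right)} = \frac{- \frac{1}{132} + B}{-152 + X}$ ($c{\left(X,B \right)} = \frac{B + \frac{1}{-132}}{-152 + X} = \frac{B - \frac{1}{132}}{-152 + X} = \frac{- \frac{1}{132} + B}{-152 + X}$)
$\left(\frac{17153}{-14034} + \frac{A{\left(66,77 \right)}}{-1048}\right) + c{\left(78,32 \right)} = \left(\frac{17153}{-14034} + \frac{9}{-1048}\right) + \frac{- \frac{1}{132} + 32}{-152 + 78} = \left(17153 \left(- \frac{1}{14034}\right) + 9 \left(- \frac{1}{1048}\right)\right) + \frac{1}{-74} \cdot \frac{4223}{132} = \left(- \frac{17153}{14034} - \frac{9}{1048}\right) - \frac{4223}{9768} = - \frac{9051325}{7353816} - \frac{4223}{9768} = - \frac{2488927241}{1496501556}$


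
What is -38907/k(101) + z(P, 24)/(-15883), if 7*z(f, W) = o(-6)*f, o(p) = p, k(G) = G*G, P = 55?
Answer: -4322352837/1134157381 ≈ -3.8111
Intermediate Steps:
k(G) = G²
z(f, W) = -6*f/7 (z(f, W) = (-6*f)/7 = -6*f/7)
-38907/k(101) + z(P, 24)/(-15883) = -38907/(101²) - 6/7*55/(-15883) = -38907/10201 - 330/7*(-1/15883) = -38907*1/10201 + 330/111181 = -38907/10201 + 330/111181 = -4322352837/1134157381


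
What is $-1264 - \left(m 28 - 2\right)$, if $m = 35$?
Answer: $-2242$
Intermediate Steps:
$-1264 - \left(m 28 - 2\right) = -1264 - \left(35 \cdot 28 - 2\right) = -1264 - \left(980 - 2\right) = -1264 - 978 = -2242$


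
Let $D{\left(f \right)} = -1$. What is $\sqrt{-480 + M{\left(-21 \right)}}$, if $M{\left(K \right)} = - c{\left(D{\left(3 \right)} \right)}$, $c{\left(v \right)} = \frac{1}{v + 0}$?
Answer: $i \sqrt{479} \approx 21.886 i$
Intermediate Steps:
$c{\left(v \right)} = \frac{1}{v}$
$M{\left(K \right)} = 1$ ($M{\left(K \right)} = - \frac{1}{-1} = \left(-1\right) \left(-1\right) = 1$)
$\sqrt{-480 + M{\left(-21 \right)}} = \sqrt{-480 + 1} = \sqrt{-479} = i \sqrt{479}$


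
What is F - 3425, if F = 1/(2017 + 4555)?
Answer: -22509099/6572 ≈ -3425.0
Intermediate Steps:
F = 1/6572 ≈ 0.00015216
F - 3425 = 1/6572 - 3425 = -22509099/6572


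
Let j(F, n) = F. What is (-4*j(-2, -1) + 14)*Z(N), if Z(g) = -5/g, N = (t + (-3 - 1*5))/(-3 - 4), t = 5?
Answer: -770/3 ≈ -256.67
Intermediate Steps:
N = 3/7 (N = (5 + (-3 - 1*5))/(-3 - 4) = (5 + (-3 - 5))/(-7) = (5 - 8)*(-⅐) = -3*(-⅐) = 3/7 ≈ 0.42857)
(-4*j(-2, -1) + 14)*Z(N) = (-4*(-2) + 14)*(-5/3/7) = (8 + 14)*(-5*7/3) = 22*(-35/3) = -770/3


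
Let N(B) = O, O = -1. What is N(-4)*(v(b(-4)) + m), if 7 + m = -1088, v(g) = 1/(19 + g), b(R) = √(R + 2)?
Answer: 397466/363 + I*√2/363 ≈ 1094.9 + 0.0038959*I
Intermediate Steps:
b(R) = √(2 + R)
N(B) = -1
m = -1095 (m = -7 - 1088 = -1095)
N(-4)*(v(b(-4)) + m) = -(1/(19 + √(2 - 4)) - 1095) = -(1/(19 + √(-2)) - 1095) = -(1/(19 + I*√2) - 1095) = -(-1095 + 1/(19 + I*√2)) = 1095 - 1/(19 + I*√2)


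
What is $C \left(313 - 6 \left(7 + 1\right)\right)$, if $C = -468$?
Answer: $-124020$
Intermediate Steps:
$C \left(313 - 6 \left(7 + 1\right)\right) = - 468 \left(313 - 6 \left(7 + 1\right)\right) = - 468 \left(313 - 6 \cdot 8\right) = - 468 \left(313 - 48\right) = \left(-468\right) 265 = -124020$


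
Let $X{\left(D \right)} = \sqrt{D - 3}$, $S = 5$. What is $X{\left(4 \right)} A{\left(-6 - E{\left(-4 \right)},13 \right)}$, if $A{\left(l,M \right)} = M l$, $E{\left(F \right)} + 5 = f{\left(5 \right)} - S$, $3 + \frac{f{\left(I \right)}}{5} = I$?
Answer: $-78$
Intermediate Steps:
$f{\left(I \right)} = -15 + 5 I$
$X{\left(D \right)} = \sqrt{-3 + D}$
$E{\left(F \right)} = 0$ ($E{\left(F \right)} = -5 + \left(\left(-15 + 5 \cdot 5\right) - 5\right) = -5 + \left(\left(-15 + 25\right) - 5\right) = -5 + \left(10 - 5\right) = -5 + 5 = 0$)
$X{\left(4 \right)} A{\left(-6 - E{\left(-4 \right)},13 \right)} = \sqrt{-3 + 4} \cdot 13 \left(-6 - 0\right) = \sqrt{1} \cdot 13 \left(-6 + 0\right) = 1 \cdot 13 \left(-6\right) = 1 \left(-78\right) = -78$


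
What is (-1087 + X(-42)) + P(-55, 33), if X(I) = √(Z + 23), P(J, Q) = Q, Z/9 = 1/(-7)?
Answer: -1054 + 2*√266/7 ≈ -1049.3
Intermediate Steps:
Z = -9/7 (Z = 9/(-7) = 9*(-⅐) = -9/7 ≈ -1.2857)
X(I) = 2*√266/7 (X(I) = √(-9/7 + 23) = √(152/7) = 2*√266/7)
(-1087 + X(-42)) + P(-55, 33) = (-1087 + 2*√266/7) + 33 = -1054 + 2*√266/7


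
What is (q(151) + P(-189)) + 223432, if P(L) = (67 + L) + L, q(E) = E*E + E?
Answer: 246073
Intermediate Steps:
q(E) = E + E² (q(E) = E² + E = E + E²)
P(L) = 67 + 2*L
(q(151) + P(-189)) + 223432 = (151*(1 + 151) + (67 + 2*(-189))) + 223432 = (151*152 + (67 - 378)) + 223432 = (22952 - 311) + 223432 = 22641 + 223432 = 246073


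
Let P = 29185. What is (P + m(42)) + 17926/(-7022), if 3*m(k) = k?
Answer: 102508726/3511 ≈ 29196.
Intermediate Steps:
m(k) = k/3
(P + m(42)) + 17926/(-7022) = (29185 + (⅓)*42) + 17926/(-7022) = (29185 + 14) + 17926*(-1/7022) = 29199 - 8963/3511 = 102508726/3511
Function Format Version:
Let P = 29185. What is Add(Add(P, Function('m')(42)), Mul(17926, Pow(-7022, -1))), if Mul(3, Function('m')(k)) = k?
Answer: Rational(102508726, 3511) ≈ 29196.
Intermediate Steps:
Function('m')(k) = Mul(Rational(1, 3), k)
Add(Add(P, Function('m')(42)), Mul(17926, Pow(-7022, -1))) = Add(Add(29185, Mul(Rational(1, 3), 42)), Mul(17926, Pow(-7022, -1))) = Add(Add(29185, 14), Mul(17926, Rational(-1, 7022))) = Add(29199, Rational(-8963, 3511)) = Rational(102508726, 3511)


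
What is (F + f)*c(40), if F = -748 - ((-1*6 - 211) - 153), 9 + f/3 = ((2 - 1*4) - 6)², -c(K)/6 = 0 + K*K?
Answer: 2044800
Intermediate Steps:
c(K) = -6*K² (c(K) = -6*(0 + K*K) = -6*(0 + K²) = -6*K²)
f = 165 (f = -27 + 3*((2 - 1*4) - 6)² = -27 + 3*((2 - 4) - 6)² = -27 + 3*(-2 - 6)² = -27 + 3*(-8)² = -27 + 3*64 = -27 + 192 = 165)
F = -378 (F = -748 - ((-6 - 211) - 153) = -748 - (-217 - 153) = -748 - 1*(-370) = -748 + 370 = -378)
(F + f)*c(40) = (-378 + 165)*(-6*40²) = -(-1278)*1600 = -213*(-9600) = 2044800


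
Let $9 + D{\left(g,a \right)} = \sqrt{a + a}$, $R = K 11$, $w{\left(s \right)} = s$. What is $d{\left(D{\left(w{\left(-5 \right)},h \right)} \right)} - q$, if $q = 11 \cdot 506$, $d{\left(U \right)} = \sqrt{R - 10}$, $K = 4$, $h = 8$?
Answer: $-5566 + \sqrt{34} \approx -5560.2$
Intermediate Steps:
$R = 44$ ($R = 4 \cdot 11 = 44$)
$D{\left(g,a \right)} = -9 + \sqrt{2} \sqrt{a}$ ($D{\left(g,a \right)} = -9 + \sqrt{a + a} = -9 + \sqrt{2 a} = -9 + \sqrt{2} \sqrt{a}$)
$d{\left(U \right)} = \sqrt{34}$ ($d{\left(U \right)} = \sqrt{44 - 10} = \sqrt{34}$)
$q = 5566$
$d{\left(D{\left(w{\left(-5 \right)},h \right)} \right)} - q = \sqrt{34} - 5566 = -5566 + \sqrt{34}$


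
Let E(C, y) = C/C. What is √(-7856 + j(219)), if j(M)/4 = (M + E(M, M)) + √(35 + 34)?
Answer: 2*√(-1744 + √69) ≈ 83.323*I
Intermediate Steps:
E(C, y) = 1
j(M) = 4 + 4*M + 4*√69 (j(M) = 4*((M + 1) + √(35 + 34)) = 4*((1 + M) + √69) = 4*(1 + M + √69) = 4 + 4*M + 4*√69)
√(-7856 + j(219)) = √(-7856 + (4 + 4*219 + 4*√69)) = √(-7856 + (4 + 876 + 4*√69)) = √(-7856 + (880 + 4*√69)) = √(-6976 + 4*√69)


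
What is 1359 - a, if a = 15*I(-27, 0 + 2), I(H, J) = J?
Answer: 1329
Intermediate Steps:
a = 30 (a = 15*(0 + 2) = 15*2 = 30)
1359 - a = 1359 - 1*30 = 1359 - 30 = 1329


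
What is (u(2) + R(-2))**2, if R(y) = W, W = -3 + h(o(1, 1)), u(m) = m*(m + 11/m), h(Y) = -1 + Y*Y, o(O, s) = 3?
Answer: 400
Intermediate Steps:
h(Y) = -1 + Y**2
W = 5 (W = -3 + (-1 + 3**2) = -3 + (-1 + 9) = -3 + 8 = 5)
R(y) = 5
(u(2) + R(-2))**2 = ((11 + 2**2) + 5)**2 = ((11 + 4) + 5)**2 = (15 + 5)**2 = 20**2 = 400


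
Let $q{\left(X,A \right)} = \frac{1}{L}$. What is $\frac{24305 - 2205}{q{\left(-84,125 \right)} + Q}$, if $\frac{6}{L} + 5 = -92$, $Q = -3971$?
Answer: $- \frac{132600}{23923} \approx -5.5428$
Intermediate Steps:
$L = - \frac{6}{97}$ ($L = \frac{6}{-5 - 92} = \frac{6}{-97} = 6 \left(- \frac{1}{97}\right) = - \frac{6}{97} \approx -0.061856$)
$q{\left(X,A \right)} = - \frac{97}{6}$ ($q{\left(X,A \right)} = \frac{1}{- \frac{6}{97}} = - \frac{97}{6}$)
$\frac{24305 - 2205}{q{\left(-84,125 \right)} + Q} = \frac{24305 - 2205}{- \frac{97}{6} - 3971} = \frac{22100}{- \frac{23923}{6}} = 22100 \left(- \frac{6}{23923}\right) = - \frac{132600}{23923}$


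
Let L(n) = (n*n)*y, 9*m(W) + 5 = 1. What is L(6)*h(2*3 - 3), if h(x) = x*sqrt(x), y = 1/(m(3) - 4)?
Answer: -243*sqrt(3)/10 ≈ -42.089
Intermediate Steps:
m(W) = -4/9 (m(W) = -5/9 + (1/9)*1 = -5/9 + 1/9 = -4/9)
y = -9/40 (y = 1/(-4/9 - 4) = 1/(-40/9) = -9/40 ≈ -0.22500)
h(x) = x**(3/2)
L(n) = -9*n**2/40 (L(n) = (n*n)*(-9/40) = n**2*(-9/40) = -9*n**2/40)
L(6)*h(2*3 - 3) = (-9/40*6**2)*(2*3 - 3)**(3/2) = (-9/40*36)*(6 - 3)**(3/2) = -243*sqrt(3)/10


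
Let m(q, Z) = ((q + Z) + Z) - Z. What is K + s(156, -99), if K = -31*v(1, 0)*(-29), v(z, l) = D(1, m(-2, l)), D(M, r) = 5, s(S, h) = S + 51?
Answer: 4702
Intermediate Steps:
s(S, h) = 51 + S
m(q, Z) = Z + q (m(q, Z) = ((Z + q) + Z) - Z = (q + 2*Z) - Z = Z + q)
v(z, l) = 5
K = 4495 (K = -31*5*(-29) = -155*(-29) = 4495)
K + s(156, -99) = 4495 + (51 + 156) = 4495 + 207 = 4702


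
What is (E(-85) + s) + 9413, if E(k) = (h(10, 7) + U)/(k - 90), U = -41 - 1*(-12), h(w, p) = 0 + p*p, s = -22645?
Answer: -463124/35 ≈ -13232.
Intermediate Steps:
h(w, p) = p**2 (h(w, p) = 0 + p**2 = p**2)
U = -29 (U = -41 + 12 = -29)
E(k) = 20/(-90 + k) (E(k) = (7**2 - 29)/(k - 90) = (49 - 29)/(-90 + k) = 20/(-90 + k))
(E(-85) + s) + 9413 = (20/(-90 - 85) - 22645) + 9413 = (20/(-175) - 22645) + 9413 = (20*(-1/175) - 22645) + 9413 = (-4/35 - 22645) + 9413 = -792579/35 + 9413 = -463124/35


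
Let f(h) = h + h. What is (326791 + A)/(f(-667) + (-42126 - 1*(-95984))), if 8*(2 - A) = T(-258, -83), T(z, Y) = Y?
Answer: 2614427/420192 ≈ 6.2220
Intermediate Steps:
f(h) = 2*h
A = 99/8 (A = 2 - ⅛*(-83) = 2 + 83/8 = 99/8 ≈ 12.375)
(326791 + A)/(f(-667) + (-42126 - 1*(-95984))) = (326791 + 99/8)/(2*(-667) + (-42126 - 1*(-95984))) = 2614427/(8*(-1334 + (-42126 + 95984))) = 2614427/(8*(-1334 + 53858)) = (2614427/8)/52524 = (2614427/8)*(1/52524) = 2614427/420192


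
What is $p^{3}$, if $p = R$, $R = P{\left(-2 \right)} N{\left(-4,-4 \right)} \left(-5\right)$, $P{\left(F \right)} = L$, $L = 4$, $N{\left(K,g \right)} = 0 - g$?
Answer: $-512000$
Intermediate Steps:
$N{\left(K,g \right)} = - g$
$P{\left(F \right)} = 4$
$R = -80$ ($R = 4 \left(\left(-1\right) \left(-4\right)\right) \left(-5\right) = 4 \cdot 4 \left(-5\right) = 16 \left(-5\right) = -80$)
$p = -80$
$p^{3} = \left(-80\right)^{3} = -512000$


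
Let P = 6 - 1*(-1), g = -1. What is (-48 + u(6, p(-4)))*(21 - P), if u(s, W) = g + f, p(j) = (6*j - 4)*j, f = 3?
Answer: -644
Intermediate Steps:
P = 7 (P = 6 + 1 = 7)
p(j) = j*(-4 + 6*j) (p(j) = (-4 + 6*j)*j = j*(-4 + 6*j))
u(s, W) = 2 (u(s, W) = -1 + 3 = 2)
(-48 + u(6, p(-4)))*(21 - P) = (-48 + 2)*(21 - 1*7) = -46*(21 - 7) = -46*14 = -644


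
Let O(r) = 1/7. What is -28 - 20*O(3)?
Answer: -216/7 ≈ -30.857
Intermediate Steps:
O(r) = ⅐
-28 - 20*O(3) = -28 - 20*⅐ = -28 - 20/7 = -216/7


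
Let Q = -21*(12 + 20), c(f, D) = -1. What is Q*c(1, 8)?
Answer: 672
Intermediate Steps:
Q = -672 (Q = -21*32 = -672)
Q*c(1, 8) = -672*(-1) = 672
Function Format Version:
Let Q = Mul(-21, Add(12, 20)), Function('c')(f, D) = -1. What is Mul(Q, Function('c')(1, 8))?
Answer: 672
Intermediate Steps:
Q = -672 (Q = Mul(-21, 32) = -672)
Mul(Q, Function('c')(1, 8)) = Mul(-672, -1) = 672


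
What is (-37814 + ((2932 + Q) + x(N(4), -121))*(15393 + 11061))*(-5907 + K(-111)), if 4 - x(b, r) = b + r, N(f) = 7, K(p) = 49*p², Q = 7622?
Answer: 168752760141228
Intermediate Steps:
x(b, r) = 4 - b - r (x(b, r) = 4 - (b + r) = 4 + (-b - r) = 4 - b - r)
(-37814 + ((2932 + Q) + x(N(4), -121))*(15393 + 11061))*(-5907 + K(-111)) = (-37814 + ((2932 + 7622) + (4 - 1*7 - 1*(-121)))*(15393 + 11061))*(-5907 + 49*(-111)²) = (-37814 + (10554 + (4 - 7 + 121))*26454)*(-5907 + 49*12321) = (-37814 + (10554 + 118)*26454)*(-5907 + 603729) = (-37814 + 10672*26454)*597822 = (-37814 + 282317088)*597822 = 282279274*597822 = 168752760141228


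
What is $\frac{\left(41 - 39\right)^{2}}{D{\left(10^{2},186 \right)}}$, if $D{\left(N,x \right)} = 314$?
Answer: $\frac{2}{157} \approx 0.012739$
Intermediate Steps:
$\frac{\left(41 - 39\right)^{2}}{D{\left(10^{2},186 \right)}} = \frac{\left(41 - 39\right)^{2}}{314} = 2^{2} \cdot \frac{1}{314} = 4 \cdot \frac{1}{314} = \frac{2}{157}$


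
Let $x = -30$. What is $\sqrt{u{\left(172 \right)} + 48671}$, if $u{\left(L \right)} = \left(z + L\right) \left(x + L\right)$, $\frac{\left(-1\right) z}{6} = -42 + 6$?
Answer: $\sqrt{103767} \approx 322.13$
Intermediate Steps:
$z = 216$ ($z = - 6 \left(-42 + 6\right) = \left(-6\right) \left(-36\right) = 216$)
$u{\left(L \right)} = \left(-30 + L\right) \left(216 + L\right)$ ($u{\left(L \right)} = \left(216 + L\right) \left(-30 + L\right) = \left(-30 + L\right) \left(216 + L\right)$)
$\sqrt{u{\left(172 \right)} + 48671} = \sqrt{\left(-6480 + 172^{2} + 186 \cdot 172\right) + 48671} = \sqrt{\left(-6480 + 29584 + 31992\right) + 48671} = \sqrt{55096 + 48671} = \sqrt{103767}$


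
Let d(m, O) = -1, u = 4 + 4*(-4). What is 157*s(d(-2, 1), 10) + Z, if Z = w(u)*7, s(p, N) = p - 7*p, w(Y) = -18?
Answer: 816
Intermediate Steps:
u = -12 (u = 4 - 16 = -12)
s(p, N) = -6*p
Z = -126 (Z = -18*7 = -126)
157*s(d(-2, 1), 10) + Z = 157*(-6*(-1)) - 126 = 157*6 - 126 = 942 - 126 = 816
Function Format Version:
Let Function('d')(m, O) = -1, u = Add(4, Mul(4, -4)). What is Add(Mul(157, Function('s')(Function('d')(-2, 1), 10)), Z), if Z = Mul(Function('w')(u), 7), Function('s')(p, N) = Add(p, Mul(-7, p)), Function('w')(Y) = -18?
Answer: 816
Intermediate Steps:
u = -12 (u = Add(4, -16) = -12)
Function('s')(p, N) = Mul(-6, p)
Z = -126 (Z = Mul(-18, 7) = -126)
Add(Mul(157, Function('s')(Function('d')(-2, 1), 10)), Z) = Add(Mul(157, Mul(-6, -1)), -126) = Add(Mul(157, 6), -126) = Add(942, -126) = 816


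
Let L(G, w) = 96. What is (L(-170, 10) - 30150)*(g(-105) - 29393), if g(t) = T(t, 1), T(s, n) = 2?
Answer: 883317114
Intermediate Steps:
g(t) = 2
(L(-170, 10) - 30150)*(g(-105) - 29393) = (96 - 30150)*(2 - 29393) = -30054*(-29391) = 883317114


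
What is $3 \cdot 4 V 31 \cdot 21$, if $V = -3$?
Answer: $-23436$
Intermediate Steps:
$3 \cdot 4 V 31 \cdot 21 = 3 \cdot 4 \left(-3\right) 31 \cdot 21 = 12 \left(-3\right) 31 \cdot 21 = \left(-36\right) 31 \cdot 21 = \left(-1116\right) 21 = -23436$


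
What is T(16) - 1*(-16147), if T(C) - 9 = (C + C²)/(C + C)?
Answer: 32329/2 ≈ 16165.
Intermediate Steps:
T(C) = 9 + (C + C²)/(2*C) (T(C) = 9 + (C + C²)/(C + C) = 9 + (C + C²)/((2*C)) = 9 + (C + C²)*(1/(2*C)) = 9 + (C + C²)/(2*C))
T(16) - 1*(-16147) = (19/2 + (½)*16) - 1*(-16147) = (19/2 + 8) + 16147 = 35/2 + 16147 = 32329/2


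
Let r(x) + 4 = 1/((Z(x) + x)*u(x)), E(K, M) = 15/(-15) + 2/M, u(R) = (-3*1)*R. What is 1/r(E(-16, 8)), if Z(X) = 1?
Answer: -9/20 ≈ -0.45000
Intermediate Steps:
u(R) = -3*R
E(K, M) = -1 + 2/M (E(K, M) = 15*(-1/15) + 2/M = -1 + 2/M)
r(x) = -4 - 1/(3*x*(1 + x)) (r(x) = -4 + 1/((1 + x)*(-3*x)) = -4 + 1/(-3*x*(1 + x)) = -4 - 1/(3*x*(1 + x)))
1/r(E(-16, 8)) = 1/((-1 - 12*(2 - 1*8)/8 - 12*(2 - 1*8)**2/64)/(3*(((2 - 1*8)/8))*(1 + (2 - 1*8)/8))) = 1/((-1 - 3*(2 - 8)/2 - 12*(2 - 8)**2/64)/(3*(((2 - 8)/8))*(1 + (2 - 8)/8))) = 1/((-1 - 3*(-6)/2 - 12*((1/8)*(-6))**2)/(3*(((1/8)*(-6)))*(1 + (1/8)*(-6)))) = 1/((-1 - 12*(-3/4) - 12*(-3/4)**2)/(3*(-3/4)*(1 - 3/4))) = 1/((1/3)*(-4/3)*(-1 + 9 - 12*9/16)/(1/4)) = 1/((1/3)*(-4/3)*4*(-1 + 9 - 27/4)) = 1/((1/3)*(-4/3)*4*(5/4)) = 1/(-20/9) = -9/20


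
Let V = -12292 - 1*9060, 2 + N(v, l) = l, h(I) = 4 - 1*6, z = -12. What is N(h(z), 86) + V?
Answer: -21268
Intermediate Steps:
h(I) = -2 (h(I) = 4 - 6 = -2)
N(v, l) = -2 + l
V = -21352 (V = -12292 - 9060 = -21352)
N(h(z), 86) + V = (-2 + 86) - 21352 = 84 - 21352 = -21268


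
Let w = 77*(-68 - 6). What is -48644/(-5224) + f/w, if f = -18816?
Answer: 6704791/531542 ≈ 12.614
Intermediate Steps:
w = -5698 (w = 77*(-74) = -5698)
-48644/(-5224) + f/w = -48644/(-5224) - 18816/(-5698) = -48644*(-1/5224) - 18816*(-1/5698) = 12161/1306 + 1344/407 = 6704791/531542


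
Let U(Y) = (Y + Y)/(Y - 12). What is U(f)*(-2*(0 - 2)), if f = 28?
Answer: 14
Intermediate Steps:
U(Y) = 2*Y/(-12 + Y) (U(Y) = (2*Y)/(-12 + Y) = 2*Y/(-12 + Y))
U(f)*(-2*(0 - 2)) = (2*28/(-12 + 28))*(-2*(0 - 2)) = (2*28/16)*(-2*(-2)) = (2*28*(1/16))*4 = (7/2)*4 = 14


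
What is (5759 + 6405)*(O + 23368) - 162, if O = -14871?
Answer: 103357346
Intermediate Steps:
(5759 + 6405)*(O + 23368) - 162 = (5759 + 6405)*(-14871 + 23368) - 162 = 12164*8497 - 162 = 103357508 - 162 = 103357346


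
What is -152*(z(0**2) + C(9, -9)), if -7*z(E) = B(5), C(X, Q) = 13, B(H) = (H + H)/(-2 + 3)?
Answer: -12312/7 ≈ -1758.9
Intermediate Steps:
B(H) = 2*H (B(H) = (2*H)/1 = (2*H)*1 = 2*H)
z(E) = -10/7 (z(E) = -2*5/7 = -1/7*10 = -10/7)
-152*(z(0**2) + C(9, -9)) = -152*(-10/7 + 13) = -152*81/7 = -12312/7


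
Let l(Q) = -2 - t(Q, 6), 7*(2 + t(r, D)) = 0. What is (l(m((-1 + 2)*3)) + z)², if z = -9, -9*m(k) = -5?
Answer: 81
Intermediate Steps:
m(k) = 5/9 (m(k) = -⅑*(-5) = 5/9)
t(r, D) = -2 (t(r, D) = -2 + (⅐)*0 = -2 + 0 = -2)
l(Q) = 0 (l(Q) = -2 - 1*(-2) = -2 + 2 = 0)
(l(m((-1 + 2)*3)) + z)² = (0 - 9)² = (-9)² = 81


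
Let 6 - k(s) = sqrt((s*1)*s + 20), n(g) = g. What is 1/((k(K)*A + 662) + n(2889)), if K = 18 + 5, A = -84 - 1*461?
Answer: -281/162987764 + 1635*sqrt(61)/162987764 ≈ 7.6624e-5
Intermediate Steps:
A = -545 (A = -84 - 461 = -545)
K = 23
k(s) = 6 - sqrt(20 + s**2) (k(s) = 6 - sqrt((s*1)*s + 20) = 6 - sqrt(s*s + 20) = 6 - sqrt(s**2 + 20) = 6 - sqrt(20 + s**2))
1/((k(K)*A + 662) + n(2889)) = 1/(((6 - sqrt(20 + 23**2))*(-545) + 662) + 2889) = 1/(((6 - sqrt(20 + 529))*(-545) + 662) + 2889) = 1/(((6 - sqrt(549))*(-545) + 662) + 2889) = 1/(((6 - 3*sqrt(61))*(-545) + 662) + 2889) = 1/(((-3270 + 1635*sqrt(61)) + 662) + 2889) = 1/((-2608 + 1635*sqrt(61)) + 2889) = 1/(281 + 1635*sqrt(61))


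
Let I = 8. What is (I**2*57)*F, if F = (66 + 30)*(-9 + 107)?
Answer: 34320384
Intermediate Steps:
F = 9408 (F = 96*98 = 9408)
(I**2*57)*F = (8**2*57)*9408 = (64*57)*9408 = 3648*9408 = 34320384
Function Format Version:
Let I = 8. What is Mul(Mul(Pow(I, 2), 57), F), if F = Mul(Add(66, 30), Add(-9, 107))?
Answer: 34320384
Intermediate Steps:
F = 9408 (F = Mul(96, 98) = 9408)
Mul(Mul(Pow(I, 2), 57), F) = Mul(Mul(Pow(8, 2), 57), 9408) = Mul(Mul(64, 57), 9408) = Mul(3648, 9408) = 34320384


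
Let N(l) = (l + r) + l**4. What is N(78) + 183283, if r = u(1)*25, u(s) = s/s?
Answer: 37198442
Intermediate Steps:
u(s) = 1
r = 25 (r = 1*25 = 25)
N(l) = 25 + l + l**4 (N(l) = (l + 25) + l**4 = (25 + l) + l**4 = 25 + l + l**4)
N(78) + 183283 = (25 + 78 + 78**4) + 183283 = (25 + 78 + 37015056) + 183283 = 37015159 + 183283 = 37198442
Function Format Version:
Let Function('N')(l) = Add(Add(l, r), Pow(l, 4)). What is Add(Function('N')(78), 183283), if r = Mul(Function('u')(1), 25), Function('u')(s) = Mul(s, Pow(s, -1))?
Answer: 37198442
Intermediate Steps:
Function('u')(s) = 1
r = 25 (r = Mul(1, 25) = 25)
Function('N')(l) = Add(25, l, Pow(l, 4)) (Function('N')(l) = Add(Add(l, 25), Pow(l, 4)) = Add(Add(25, l), Pow(l, 4)) = Add(25, l, Pow(l, 4)))
Add(Function('N')(78), 183283) = Add(Add(25, 78, Pow(78, 4)), 183283) = Add(Add(25, 78, 37015056), 183283) = Add(37015159, 183283) = 37198442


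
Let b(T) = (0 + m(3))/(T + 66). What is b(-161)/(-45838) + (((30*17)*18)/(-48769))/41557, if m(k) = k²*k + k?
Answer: 2082548019/882545905481513 ≈ 2.3597e-6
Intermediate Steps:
m(k) = k + k³ (m(k) = k³ + k = k + k³)
b(T) = 30/(66 + T) (b(T) = (0 + (3 + 3³))/(T + 66) = (0 + (3 + 27))/(66 + T) = (0 + 30)/(66 + T) = 30/(66 + T))
b(-161)/(-45838) + (((30*17)*18)/(-48769))/41557 = (30/(66 - 161))/(-45838) + (((30*17)*18)/(-48769))/41557 = (30/(-95))*(-1/45838) + ((510*18)*(-1/48769))*(1/41557) = (30*(-1/95))*(-1/45838) + (9180*(-1/48769))*(1/41557) = -6/19*(-1/45838) - 9180/48769*1/41557 = 3/435461 - 9180/2026693333 = 2082548019/882545905481513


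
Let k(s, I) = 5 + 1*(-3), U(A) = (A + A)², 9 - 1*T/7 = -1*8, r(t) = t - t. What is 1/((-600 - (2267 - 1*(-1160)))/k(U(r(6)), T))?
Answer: -2/4027 ≈ -0.00049665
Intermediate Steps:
r(t) = 0
T = 119 (T = 63 - (-7)*8 = 63 - 7*(-8) = 63 + 56 = 119)
U(A) = 4*A² (U(A) = (2*A)² = 4*A²)
k(s, I) = 2 (k(s, I) = 5 - 3 = 2)
1/((-600 - (2267 - 1*(-1160)))/k(U(r(6)), T)) = 1/((-600 - (2267 - 1*(-1160)))/2) = 1/((-600 - (2267 + 1160))*(½)) = 1/((-600 - 1*3427)*(½)) = 1/((-600 - 3427)*(½)) = 1/(-4027*½) = 1/(-4027/2) = -2/4027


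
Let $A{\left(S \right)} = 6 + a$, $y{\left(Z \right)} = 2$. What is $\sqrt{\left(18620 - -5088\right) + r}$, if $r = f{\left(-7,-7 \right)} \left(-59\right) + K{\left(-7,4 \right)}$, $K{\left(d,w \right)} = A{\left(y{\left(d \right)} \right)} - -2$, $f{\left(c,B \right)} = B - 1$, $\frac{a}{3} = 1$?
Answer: $\sqrt{24191} \approx 155.53$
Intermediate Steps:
$a = 3$ ($a = 3 \cdot 1 = 3$)
$A{\left(S \right)} = 9$ ($A{\left(S \right)} = 6 + 3 = 9$)
$f{\left(c,B \right)} = -1 + B$
$K{\left(d,w \right)} = 11$ ($K{\left(d,w \right)} = 9 - -2 = 9 + 2 = 11$)
$r = 483$ ($r = \left(-1 - 7\right) \left(-59\right) + 11 = \left(-8\right) \left(-59\right) + 11 = 472 + 11 = 483$)
$\sqrt{\left(18620 - -5088\right) + r} = \sqrt{\left(18620 - -5088\right) + 483} = \sqrt{\left(18620 + 5088\right) + 483} = \sqrt{23708 + 483} = \sqrt{24191}$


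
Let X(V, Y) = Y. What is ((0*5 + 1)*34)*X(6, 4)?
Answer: 136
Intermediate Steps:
((0*5 + 1)*34)*X(6, 4) = ((0*5 + 1)*34)*4 = ((0 + 1)*34)*4 = (1*34)*4 = 34*4 = 136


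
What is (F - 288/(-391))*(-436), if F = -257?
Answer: 43686764/391 ≈ 1.1173e+5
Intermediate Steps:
(F - 288/(-391))*(-436) = (-257 - 288/(-391))*(-436) = (-257 - 288*(-1/391))*(-436) = (-257 + 288/391)*(-436) = -100199/391*(-436) = 43686764/391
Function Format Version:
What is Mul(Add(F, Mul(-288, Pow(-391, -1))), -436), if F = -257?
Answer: Rational(43686764, 391) ≈ 1.1173e+5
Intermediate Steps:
Mul(Add(F, Mul(-288, Pow(-391, -1))), -436) = Mul(Add(-257, Mul(-288, Pow(-391, -1))), -436) = Mul(Add(-257, Mul(-288, Rational(-1, 391))), -436) = Mul(Add(-257, Rational(288, 391)), -436) = Mul(Rational(-100199, 391), -436) = Rational(43686764, 391)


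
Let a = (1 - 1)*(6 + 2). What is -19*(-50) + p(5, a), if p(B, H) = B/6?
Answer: 5705/6 ≈ 950.83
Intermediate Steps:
a = 0 (a = 0*8 = 0)
p(B, H) = B/6 (p(B, H) = B*(⅙) = B/6)
-19*(-50) + p(5, a) = -19*(-50) + (⅙)*5 = 950 + ⅚ = 5705/6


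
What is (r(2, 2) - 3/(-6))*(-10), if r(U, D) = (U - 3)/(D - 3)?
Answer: -15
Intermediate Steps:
r(U, D) = (-3 + U)/(-3 + D)
(r(2, 2) - 3/(-6))*(-10) = ((-3 + 2)/(-3 + 2) - 3/(-6))*(-10) = (-1/(-1) - ⅙*(-3))*(-10) = (-1*(-1) + ½)*(-10) = (1 + ½)*(-10) = (3/2)*(-10) = -15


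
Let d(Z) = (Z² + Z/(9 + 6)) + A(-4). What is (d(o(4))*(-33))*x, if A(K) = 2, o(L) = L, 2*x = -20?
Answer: 6028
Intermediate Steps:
x = -10 (x = (½)*(-20) = -10)
d(Z) = 2 + Z² + Z/15 (d(Z) = (Z² + Z/(9 + 6)) + 2 = (Z² + Z/15) + 2 = 2 + Z² + Z/15)
(d(o(4))*(-33))*x = ((2 + 4² + (1/15)*4)*(-33))*(-10) = ((2 + 16 + 4/15)*(-33))*(-10) = ((274/15)*(-33))*(-10) = -3014/5*(-10) = 6028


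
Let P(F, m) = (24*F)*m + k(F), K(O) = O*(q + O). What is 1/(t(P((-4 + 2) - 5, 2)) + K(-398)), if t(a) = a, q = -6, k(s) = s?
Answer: 1/160449 ≈ 6.2325e-6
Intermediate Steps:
K(O) = O*(-6 + O)
P(F, m) = F + 24*F*m (P(F, m) = (24*F)*m + F = 24*F*m + F = F + 24*F*m)
1/(t(P((-4 + 2) - 5, 2)) + K(-398)) = 1/(((-4 + 2) - 5)*(1 + 24*2) - 398*(-6 - 398)) = 1/((-2 - 5)*(1 + 48) - 398*(-404)) = 1/(-7*49 + 160792) = 1/(-343 + 160792) = 1/160449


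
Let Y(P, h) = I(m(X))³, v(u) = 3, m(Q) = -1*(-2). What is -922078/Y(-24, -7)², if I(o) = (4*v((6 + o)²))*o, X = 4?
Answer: -461039/95551488 ≈ -0.0048250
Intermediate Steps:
m(Q) = 2
I(o) = 12*o (I(o) = (4*3)*o = 12*o)
Y(P, h) = 13824 (Y(P, h) = (12*2)³ = 24³ = 13824)
-922078/Y(-24, -7)² = -922078/(13824²) = -922078/191102976 = -922078*1/191102976 = -461039/95551488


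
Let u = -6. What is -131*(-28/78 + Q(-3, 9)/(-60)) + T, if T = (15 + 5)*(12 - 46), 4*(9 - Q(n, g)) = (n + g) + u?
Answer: -478393/780 ≈ -613.32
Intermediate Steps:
Q(n, g) = 21/2 - g/4 - n/4 (Q(n, g) = 9 - ((n + g) - 6)/4 = 9 - ((g + n) - 6)/4 = 9 - (-6 + g + n)/4 = 9 + (3/2 - g/4 - n/4) = 21/2 - g/4 - n/4)
T = -680 (T = 20*(-34) = -680)
-131*(-28/78 + Q(-3, 9)/(-60)) + T = -131*(-28/78 + (21/2 - ¼*9 - ¼*(-3))/(-60)) - 680 = -131*(-28*1/78 + (21/2 - 9/4 + ¾)*(-1/60)) - 680 = -131*(-14/39 + 9*(-1/60)) - 680 = -131*(-14/39 - 3/20) - 680 = -131*(-397/780) - 680 = 52007/780 - 680 = -478393/780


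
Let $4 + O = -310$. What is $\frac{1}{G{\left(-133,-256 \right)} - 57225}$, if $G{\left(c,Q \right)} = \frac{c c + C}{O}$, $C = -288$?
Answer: $- \frac{314}{17986051} \approx -1.7458 \cdot 10^{-5}$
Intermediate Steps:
$O = -314$ ($O = -4 - 310 = -314$)
$G{\left(c,Q \right)} = \frac{144}{157} - \frac{c^{2}}{314}$ ($G{\left(c,Q \right)} = \frac{c c - 288}{-314} = \left(c^{2} - 288\right) \left(- \frac{1}{314}\right) = \left(-288 + c^{2}\right) \left(- \frac{1}{314}\right) = \frac{144}{157} - \frac{c^{2}}{314}$)
$\frac{1}{G{\left(-133,-256 \right)} - 57225} = \frac{1}{\left(\frac{144}{157} - \frac{\left(-133\right)^{2}}{314}\right) - 57225} = \frac{1}{\left(\frac{144}{157} - \frac{17689}{314}\right) - 57225} = \frac{1}{- \frac{17401}{314} - 57225} = \frac{1}{- \frac{17986051}{314}} = - \frac{314}{17986051}$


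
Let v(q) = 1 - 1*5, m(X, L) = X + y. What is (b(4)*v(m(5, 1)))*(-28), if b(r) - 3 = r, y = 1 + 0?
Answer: 784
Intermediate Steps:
y = 1
m(X, L) = 1 + X (m(X, L) = X + 1 = 1 + X)
v(q) = -4 (v(q) = 1 - 5 = -4)
b(r) = 3 + r
(b(4)*v(m(5, 1)))*(-28) = ((3 + 4)*(-4))*(-28) = (7*(-4))*(-28) = -28*(-28) = 784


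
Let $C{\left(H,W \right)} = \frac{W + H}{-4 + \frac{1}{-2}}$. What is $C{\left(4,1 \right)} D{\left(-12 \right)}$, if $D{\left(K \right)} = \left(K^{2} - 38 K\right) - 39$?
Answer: $- \frac{1870}{3} \approx -623.33$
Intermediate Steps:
$D{\left(K \right)} = -39 + K^{2} - 38 K$
$C{\left(H,W \right)} = - \frac{2 H}{9} - \frac{2 W}{9}$ ($C{\left(H,W \right)} = \frac{H + W}{-4 - \frac{1}{2}} = \frac{H + W}{- \frac{9}{2}} = \left(H + W\right) \left(- \frac{2}{9}\right) = - \frac{2 H}{9} - \frac{2 W}{9}$)
$C{\left(4,1 \right)} D{\left(-12 \right)} = \left(\left(- \frac{2}{9}\right) 4 - \frac{2}{9}\right) \left(-39 + \left(-12\right)^{2} - -456\right) = \left(- \frac{8}{9} - \frac{2}{9}\right) \left(-39 + 144 + 456\right) = \left(- \frac{10}{9}\right) 561 = - \frac{1870}{3}$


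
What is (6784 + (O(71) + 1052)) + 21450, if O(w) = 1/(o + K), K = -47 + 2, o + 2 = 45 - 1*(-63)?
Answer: 1786447/61 ≈ 29286.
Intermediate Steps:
o = 106 (o = -2 + (45 - 1*(-63)) = -2 + (45 + 63) = -2 + 108 = 106)
K = -45
O(w) = 1/61 (O(w) = 1/(106 - 45) = 1/61)
(6784 + (O(71) + 1052)) + 21450 = (6784 + (1/61 + 1052)) + 21450 = (6784 + 64173/61) + 21450 = 477997/61 + 21450 = 1786447/61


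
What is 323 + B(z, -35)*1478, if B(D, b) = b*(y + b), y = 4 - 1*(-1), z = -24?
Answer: 1552223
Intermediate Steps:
y = 5 (y = 4 + 1 = 5)
B(D, b) = b*(5 + b)
323 + B(z, -35)*1478 = 323 - 35*(5 - 35)*1478 = 323 - 35*(-30)*1478 = 323 + 1050*1478 = 323 + 1551900 = 1552223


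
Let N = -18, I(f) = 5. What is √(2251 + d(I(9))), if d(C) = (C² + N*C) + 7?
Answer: √2193 ≈ 46.829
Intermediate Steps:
d(C) = 7 + C² - 18*C (d(C) = (C² - 18*C) + 7 = 7 + C² - 18*C)
√(2251 + d(I(9))) = √(2251 + (7 + 5² - 18*5)) = √(2251 + (7 + 25 - 90)) = √(2251 - 58) = √2193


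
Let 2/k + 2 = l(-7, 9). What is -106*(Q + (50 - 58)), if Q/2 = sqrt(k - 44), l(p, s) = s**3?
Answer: 848 - 636*I*sqrt(2583758)/727 ≈ 848.0 - 1406.2*I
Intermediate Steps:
k = 2/727 (k = 2/(-2 + 9**3) = 2/(-2 + 729) = 2/727 ≈ 0.0027510)
Q = 6*I*sqrt(2583758)/727 (Q = 2*sqrt(2/727 - 44) = 2*sqrt(-31986/727) = 2*(3*I*sqrt(2583758)/727) = 6*I*sqrt(2583758)/727 ≈ 13.266*I)
-106*(Q + (50 - 58)) = -106*(6*I*sqrt(2583758)/727 + (50 - 58)) = -106*(6*I*sqrt(2583758)/727 - 8) = -106*(-8 + 6*I*sqrt(2583758)/727) = 848 - 636*I*sqrt(2583758)/727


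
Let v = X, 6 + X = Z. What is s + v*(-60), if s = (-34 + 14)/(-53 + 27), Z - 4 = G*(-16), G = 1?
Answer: 14050/13 ≈ 1080.8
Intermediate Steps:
Z = -12 (Z = 4 + 1*(-16) = 4 - 16 = -12)
X = -18 (X = -6 - 12 = -18)
v = -18
s = 10/13 (s = -20/(-26) = -20*(-1/26) = 10/13 ≈ 0.76923)
s + v*(-60) = 10/13 - 18*(-60) = 10/13 + 1080 = 14050/13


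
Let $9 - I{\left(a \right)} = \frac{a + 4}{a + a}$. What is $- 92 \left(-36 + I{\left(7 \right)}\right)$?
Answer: $\frac{17894}{7} \approx 2556.3$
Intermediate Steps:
$I{\left(a \right)} = 9 - \frac{4 + a}{2 a}$ ($I{\left(a \right)} = 9 - \frac{a + 4}{a + a} = 9 - \frac{4 + a}{2 a}$)
$- 92 \left(-36 + I{\left(7 \right)}\right) = - 92 \left(-36 + \left(\frac{17}{2} - \frac{2}{7}\right)\right) = - 92 \left(-36 + \frac{115}{14}\right) = \left(-92\right) \left(- \frac{389}{14}\right) = \frac{17894}{7}$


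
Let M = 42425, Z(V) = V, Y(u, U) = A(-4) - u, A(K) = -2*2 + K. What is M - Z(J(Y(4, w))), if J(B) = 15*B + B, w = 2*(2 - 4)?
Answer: 42617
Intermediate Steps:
A(K) = -4 + K
w = -4 (w = 2*(-2) = -4)
Y(u, U) = -8 - u (Y(u, U) = (-4 - 4) - u = -8 - u)
J(B) = 16*B
M - Z(J(Y(4, w))) = 42425 - 16*(-8 - 1*4) = 42425 - 16*(-8 - 4) = 42425 - 16*(-12) = 42425 - 1*(-192) = 42425 + 192 = 42617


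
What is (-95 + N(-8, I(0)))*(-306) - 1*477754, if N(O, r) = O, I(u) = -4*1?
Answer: -446236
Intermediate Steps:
I(u) = -4
(-95 + N(-8, I(0)))*(-306) - 1*477754 = (-95 - 8)*(-306) - 1*477754 = -103*(-306) - 477754 = 31518 - 477754 = -446236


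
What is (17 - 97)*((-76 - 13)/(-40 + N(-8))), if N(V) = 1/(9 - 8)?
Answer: -7120/39 ≈ -182.56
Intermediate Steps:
N(V) = 1 (N(V) = 1/1 = 1)
(17 - 97)*((-76 - 13)/(-40 + N(-8))) = (17 - 97)*((-76 - 13)/(-40 + 1)) = -(-7120)/(-39) = -(-7120)*(-1)/39 = -80*89/39 = -7120/39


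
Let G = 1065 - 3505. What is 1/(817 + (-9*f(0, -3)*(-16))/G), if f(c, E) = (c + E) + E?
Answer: 305/249293 ≈ 0.0012235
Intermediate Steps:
G = -2440
f(c, E) = c + 2*E (f(c, E) = (E + c) + E = c + 2*E)
1/(817 + (-9*f(0, -3)*(-16))/G) = 1/(817 + (-9*(0 + 2*(-3))*(-16))/(-2440)) = 1/(817 + (-9*(0 - 6)*(-16))*(-1/2440)) = 1/(817 + (-9*(-6)*(-16))*(-1/2440)) = 1/(817 + (54*(-16))*(-1/2440)) = 1/(817 - 864*(-1/2440)) = 1/(817 + 108/305) = 1/(249293/305) = 305/249293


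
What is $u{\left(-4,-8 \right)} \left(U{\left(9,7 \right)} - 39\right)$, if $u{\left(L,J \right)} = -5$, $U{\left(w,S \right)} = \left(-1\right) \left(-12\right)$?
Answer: $135$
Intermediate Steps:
$U{\left(w,S \right)} = 12$
$u{\left(-4,-8 \right)} \left(U{\left(9,7 \right)} - 39\right) = - 5 \left(12 - 39\right) = \left(-5\right) \left(-27\right) = 135$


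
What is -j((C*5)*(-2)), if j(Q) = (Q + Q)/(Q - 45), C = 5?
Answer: -20/19 ≈ -1.0526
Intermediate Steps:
j(Q) = 2*Q/(-45 + Q) (j(Q) = (2*Q)/(-45 + Q) = 2*Q/(-45 + Q))
-j((C*5)*(-2)) = -2*(5*5)*(-2)/(-45 + (5*5)*(-2)) = -2*25*(-2)/(-45 + 25*(-2)) = -2*(-50)/(-45 - 50) = -2*(-50)/(-95) = -2*(-50)*(-1)/95 = -1*20/19 = -20/19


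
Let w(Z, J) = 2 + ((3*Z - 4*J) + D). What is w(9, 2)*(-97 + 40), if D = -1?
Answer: -1140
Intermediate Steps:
w(Z, J) = 1 - 4*J + 3*Z (w(Z, J) = 2 + ((3*Z - 4*J) - 1) = 2 + ((-4*J + 3*Z) - 1) = 2 + (-1 - 4*J + 3*Z) = 1 - 4*J + 3*Z)
w(9, 2)*(-97 + 40) = (1 - 4*2 + 3*9)*(-97 + 40) = (1 - 8 + 27)*(-57) = 20*(-57) = -1140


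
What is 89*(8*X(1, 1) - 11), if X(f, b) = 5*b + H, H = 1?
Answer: 3293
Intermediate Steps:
X(f, b) = 1 + 5*b (X(f, b) = 5*b + 1 = 1 + 5*b)
89*(8*X(1, 1) - 11) = 89*(8*(1 + 5*1) - 11) = 89*(8*(1 + 5) - 11) = 89*(8*6 - 11) = 89*(48 - 11) = 89*37 = 3293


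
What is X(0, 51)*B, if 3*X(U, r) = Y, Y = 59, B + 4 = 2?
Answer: -118/3 ≈ -39.333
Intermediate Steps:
B = -2 (B = -4 + 2 = -2)
X(U, r) = 59/3 (X(U, r) = (1/3)*59 = 59/3)
X(0, 51)*B = (59/3)*(-2) = -118/3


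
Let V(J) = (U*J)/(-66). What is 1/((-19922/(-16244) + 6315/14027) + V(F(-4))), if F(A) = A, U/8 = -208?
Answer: -3759600702/372846592991 ≈ -0.010084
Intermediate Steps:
U = -1664 (U = 8*(-208) = -1664)
V(J) = 832*J/33 (V(J) = -1664*J/(-66) = -1664*J*(-1/66) = 832*J/33)
1/((-19922/(-16244) + 6315/14027) + V(F(-4))) = 1/((-19922/(-16244) + 6315/14027) + (832/33)*(-4)) = 1/((-19922*(-1/16244) + 6315*(1/14027)) - 3328/33) = 1/((9961/8122 + 6315/14027) - 3328/33) = 1/(191013377/113927294 - 3328/33) = 1/(-372846592991/3759600702) = -3759600702/372846592991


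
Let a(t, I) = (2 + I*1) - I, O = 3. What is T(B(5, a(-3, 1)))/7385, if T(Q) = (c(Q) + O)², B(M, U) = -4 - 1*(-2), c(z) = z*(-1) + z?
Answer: 9/7385 ≈ 0.0012187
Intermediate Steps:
c(z) = 0 (c(z) = -z + z = 0)
a(t, I) = 2 (a(t, I) = (2 + I) - I = 2)
B(M, U) = -2 (B(M, U) = -4 + 2 = -2)
T(Q) = 9 (T(Q) = (0 + 3)² = 3² = 9)
T(B(5, a(-3, 1)))/7385 = 9/7385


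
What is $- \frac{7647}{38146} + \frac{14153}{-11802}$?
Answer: $- \frac{157532558}{112549773} \approx -1.3997$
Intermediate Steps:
$- \frac{7647}{38146} + \frac{14153}{-11802} = \left(-7647\right) \frac{1}{38146} + 14153 \left(- \frac{1}{11802}\right) = - \frac{7647}{38146} - \frac{14153}{11802} = - \frac{157532558}{112549773}$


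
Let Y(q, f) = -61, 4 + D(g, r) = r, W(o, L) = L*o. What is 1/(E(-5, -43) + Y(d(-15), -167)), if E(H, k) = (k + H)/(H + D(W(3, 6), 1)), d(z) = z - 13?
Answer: -1/55 ≈ -0.018182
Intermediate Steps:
D(g, r) = -4 + r
d(z) = -13 + z
E(H, k) = (H + k)/(-3 + H) (E(H, k) = (k + H)/(H + (-4 + 1)) = (H + k)/(H - 3) = (H + k)/(-3 + H))
1/(E(-5, -43) + Y(d(-15), -167)) = 1/((-5 - 43)/(-3 - 5) - 61) = 1/(-48/(-8) - 61) = 1/(-⅛*(-48) - 61) = 1/(6 - 61) = 1/(-55) = -1/55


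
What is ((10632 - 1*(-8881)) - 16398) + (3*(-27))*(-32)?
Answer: 5707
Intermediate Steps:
((10632 - 1*(-8881)) - 16398) + (3*(-27))*(-32) = ((10632 + 8881) - 16398) - 81*(-32) = (19513 - 16398) + 2592 = 3115 + 2592 = 5707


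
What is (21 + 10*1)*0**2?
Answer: 0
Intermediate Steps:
(21 + 10*1)*0**2 = (21 + 10)*0 = 31*0 = 0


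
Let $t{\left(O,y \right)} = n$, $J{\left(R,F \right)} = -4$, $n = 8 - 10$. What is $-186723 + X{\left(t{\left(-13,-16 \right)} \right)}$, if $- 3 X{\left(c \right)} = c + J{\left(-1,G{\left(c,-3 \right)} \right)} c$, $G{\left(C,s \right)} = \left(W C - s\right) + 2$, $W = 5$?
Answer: $-186725$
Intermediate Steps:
$n = -2$ ($n = 8 - 10 = -2$)
$G{\left(C,s \right)} = 2 - s + 5 C$ ($G{\left(C,s \right)} = \left(5 C - s\right) + 2 = \left(- s + 5 C\right) + 2 = 2 - s + 5 C$)
$t{\left(O,y \right)} = -2$
$X{\left(c \right)} = c$ ($X{\left(c \right)} = - \frac{c - 4 c}{3} = - \frac{\left(-3\right) c}{3} = c$)
$-186723 + X{\left(t{\left(-13,-16 \right)} \right)} = -186723 - 2 = -186725$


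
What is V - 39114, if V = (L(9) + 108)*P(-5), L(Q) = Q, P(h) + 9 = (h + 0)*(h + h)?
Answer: -34317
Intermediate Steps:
P(h) = -9 + 2*h² (P(h) = -9 + (h + 0)*(h + h) = -9 + h*(2*h) = -9 + 2*h²)
V = 4797 (V = (9 + 108)*(-9 + 2*(-5)²) = 117*(-9 + 2*25) = 117*(-9 + 50) = 117*41 = 4797)
V - 39114 = 4797 - 39114 = -34317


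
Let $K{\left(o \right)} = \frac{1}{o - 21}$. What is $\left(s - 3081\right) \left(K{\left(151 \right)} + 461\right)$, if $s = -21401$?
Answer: $- \frac{733615371}{65} \approx -1.1286 \cdot 10^{7}$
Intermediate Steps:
$K{\left(o \right)} = \frac{1}{-21 + o}$
$\left(s - 3081\right) \left(K{\left(151 \right)} + 461\right) = \left(-21401 - 3081\right) \left(\frac{1}{-21 + 151} + 461\right) = - 24482 \left(\frac{1}{130} + 461\right) = \left(-24482\right) \frac{59931}{130} = - \frac{733615371}{65}$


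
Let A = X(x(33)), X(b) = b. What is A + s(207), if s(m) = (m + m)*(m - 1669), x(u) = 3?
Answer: -605265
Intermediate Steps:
A = 3
s(m) = 2*m*(-1669 + m) (s(m) = (2*m)*(-1669 + m) = 2*m*(-1669 + m))
A + s(207) = 3 + 2*207*(-1669 + 207) = 3 + 2*207*(-1462) = 3 - 605268 = -605265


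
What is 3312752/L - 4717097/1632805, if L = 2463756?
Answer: -1553174501743/1005708278895 ≈ -1.5444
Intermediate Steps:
3312752/L - 4717097/1632805 = 3312752/2463756 - 4717097/1632805 = 3312752*(1/2463756) - 4717097*1/1632805 = 828188/615939 - 4717097/1632805 = -1553174501743/1005708278895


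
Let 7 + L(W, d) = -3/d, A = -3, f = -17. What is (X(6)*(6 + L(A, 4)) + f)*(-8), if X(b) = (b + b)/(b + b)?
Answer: 150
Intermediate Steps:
L(W, d) = -7 - 3/d
X(b) = 1 (X(b) = (2*b)/((2*b)) = (2*b)*(1/(2*b)) = 1)
(X(6)*(6 + L(A, 4)) + f)*(-8) = (1*(6 + (-7 - 3/4)) - 17)*(-8) = (1*(6 + (-7 - 3*¼)) - 17)*(-8) = (1*(6 + (-7 - ¾)) - 17)*(-8) = (1*(6 - 31/4) - 17)*(-8) = (1*(-7/4) - 17)*(-8) = (-7/4 - 17)*(-8) = -75/4*(-8) = 150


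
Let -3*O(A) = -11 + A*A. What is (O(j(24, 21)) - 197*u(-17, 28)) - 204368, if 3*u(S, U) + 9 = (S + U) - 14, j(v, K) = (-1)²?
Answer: -610730/3 ≈ -2.0358e+5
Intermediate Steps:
j(v, K) = 1
u(S, U) = -23/3 + S/3 + U/3 (u(S, U) = -3 + ((S + U) - 14)/3 = -3 + (-14 + S + U)/3 = -3 + (-14/3 + S/3 + U/3) = -23/3 + S/3 + U/3)
O(A) = 11/3 - A²/3 (O(A) = -(-11 + A*A)/3 = -(-11 + A²)/3 = 11/3 - A²/3)
(O(j(24, 21)) - 197*u(-17, 28)) - 204368 = ((11/3 - ⅓*1²) - 197*(-23/3 + (⅓)*(-17) + (⅓)*28)) - 204368 = ((11/3 - ⅓*1) - 197*(-23/3 - 17/3 + 28/3)) - 204368 = ((11/3 - ⅓) - 197*(-4)) - 204368 = (10/3 + 788) - 204368 = 2374/3 - 204368 = -610730/3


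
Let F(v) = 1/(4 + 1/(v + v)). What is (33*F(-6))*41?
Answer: 16236/47 ≈ 345.45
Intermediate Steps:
F(v) = 1/(4 + 1/(2*v))
(33*F(-6))*41 = (33*(2*(-6)/(1 + 8*(-6))))*41 = (33*(2*(-6)/(1 - 48)))*41 = (33*(2*(-6)/(-47)))*41 = (33*(2*(-6)*(-1/47)))*41 = (33*(12/47))*41 = (396/47)*41 = 16236/47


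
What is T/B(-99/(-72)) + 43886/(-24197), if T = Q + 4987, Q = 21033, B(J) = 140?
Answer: 31173095/169379 ≈ 184.04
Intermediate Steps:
T = 26020 (T = 21033 + 4987 = 26020)
T/B(-99/(-72)) + 43886/(-24197) = 26020/140 + 43886/(-24197) = 26020*(1/140) + 43886*(-1/24197) = 1301/7 - 43886/24197 = 31173095/169379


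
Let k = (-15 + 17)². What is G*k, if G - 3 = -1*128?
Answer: -500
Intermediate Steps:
G = -125 (G = 3 - 1*128 = 3 - 128 = -125)
k = 4 (k = 2² = 4)
G*k = -125*4 = -500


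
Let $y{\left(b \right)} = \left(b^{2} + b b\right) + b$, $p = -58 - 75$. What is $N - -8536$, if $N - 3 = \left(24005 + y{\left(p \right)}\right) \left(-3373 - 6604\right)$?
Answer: $-591128711$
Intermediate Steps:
$p = -133$ ($p = -58 - 75 = -133$)
$y{\left(b \right)} = b + 2 b^{2}$ ($y{\left(b \right)} = \left(b^{2} + b^{2}\right) + b = 2 b^{2} + b = b + 2 b^{2}$)
$N = -591137247$ ($N = 3 + \left(24005 - 133 \left(1 + 2 \left(-133\right)\right)\right) \left(-3373 - 6604\right) = 3 + \left(24005 - 133 \left(1 - 266\right)\right) \left(-9977\right) = 3 + \left(24005 - -35245\right) \left(-9977\right) = 3 + \left(24005 + 35245\right) \left(-9977\right) = 3 + 59250 \left(-9977\right) = 3 - 591137250 = -591137247$)
$N - -8536 = -591137247 - -8536 = -591137247 + 8536 = -591128711$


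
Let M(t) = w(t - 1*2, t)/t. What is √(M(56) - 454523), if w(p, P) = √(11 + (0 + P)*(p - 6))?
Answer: √(-356346032 + 14*√2699)/28 ≈ 674.18*I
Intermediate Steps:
w(p, P) = √(11 + P*(-6 + p))
M(t) = √(11 - 6*t + t*(-2 + t))/t (M(t) = √(11 - 6*t + t*(t - 1*2))/t = √(11 - 6*t + t*(t - 2))/t = √(11 - 6*t + t*(-2 + t))/t)
√(M(56) - 454523) = √(√(11 + 56² - 8*56)/56 - 454523) = √(√(11 + 3136 - 448)/56 - 454523) = √(√2699/56 - 454523) = √(-454523 + √2699/56)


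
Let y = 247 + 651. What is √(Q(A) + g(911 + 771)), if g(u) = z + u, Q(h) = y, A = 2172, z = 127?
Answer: √2707 ≈ 52.029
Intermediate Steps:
y = 898
Q(h) = 898
g(u) = 127 + u
√(Q(A) + g(911 + 771)) = √(898 + (127 + (911 + 771))) = √(898 + (127 + 1682)) = √(898 + 1809) = √2707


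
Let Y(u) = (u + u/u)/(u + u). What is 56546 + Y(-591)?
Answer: 33418981/591 ≈ 56547.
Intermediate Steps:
Y(u) = (1 + u)/(2*u) (Y(u) = (u + 1)/((2*u)) = (1 + u)*(1/(2*u)) = (1 + u)/(2*u))
56546 + Y(-591) = 56546 + (1/2)*(1 - 591)/(-591) = 56546 + (1/2)*(-1/591)*(-590) = 56546 + 295/591 = 33418981/591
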